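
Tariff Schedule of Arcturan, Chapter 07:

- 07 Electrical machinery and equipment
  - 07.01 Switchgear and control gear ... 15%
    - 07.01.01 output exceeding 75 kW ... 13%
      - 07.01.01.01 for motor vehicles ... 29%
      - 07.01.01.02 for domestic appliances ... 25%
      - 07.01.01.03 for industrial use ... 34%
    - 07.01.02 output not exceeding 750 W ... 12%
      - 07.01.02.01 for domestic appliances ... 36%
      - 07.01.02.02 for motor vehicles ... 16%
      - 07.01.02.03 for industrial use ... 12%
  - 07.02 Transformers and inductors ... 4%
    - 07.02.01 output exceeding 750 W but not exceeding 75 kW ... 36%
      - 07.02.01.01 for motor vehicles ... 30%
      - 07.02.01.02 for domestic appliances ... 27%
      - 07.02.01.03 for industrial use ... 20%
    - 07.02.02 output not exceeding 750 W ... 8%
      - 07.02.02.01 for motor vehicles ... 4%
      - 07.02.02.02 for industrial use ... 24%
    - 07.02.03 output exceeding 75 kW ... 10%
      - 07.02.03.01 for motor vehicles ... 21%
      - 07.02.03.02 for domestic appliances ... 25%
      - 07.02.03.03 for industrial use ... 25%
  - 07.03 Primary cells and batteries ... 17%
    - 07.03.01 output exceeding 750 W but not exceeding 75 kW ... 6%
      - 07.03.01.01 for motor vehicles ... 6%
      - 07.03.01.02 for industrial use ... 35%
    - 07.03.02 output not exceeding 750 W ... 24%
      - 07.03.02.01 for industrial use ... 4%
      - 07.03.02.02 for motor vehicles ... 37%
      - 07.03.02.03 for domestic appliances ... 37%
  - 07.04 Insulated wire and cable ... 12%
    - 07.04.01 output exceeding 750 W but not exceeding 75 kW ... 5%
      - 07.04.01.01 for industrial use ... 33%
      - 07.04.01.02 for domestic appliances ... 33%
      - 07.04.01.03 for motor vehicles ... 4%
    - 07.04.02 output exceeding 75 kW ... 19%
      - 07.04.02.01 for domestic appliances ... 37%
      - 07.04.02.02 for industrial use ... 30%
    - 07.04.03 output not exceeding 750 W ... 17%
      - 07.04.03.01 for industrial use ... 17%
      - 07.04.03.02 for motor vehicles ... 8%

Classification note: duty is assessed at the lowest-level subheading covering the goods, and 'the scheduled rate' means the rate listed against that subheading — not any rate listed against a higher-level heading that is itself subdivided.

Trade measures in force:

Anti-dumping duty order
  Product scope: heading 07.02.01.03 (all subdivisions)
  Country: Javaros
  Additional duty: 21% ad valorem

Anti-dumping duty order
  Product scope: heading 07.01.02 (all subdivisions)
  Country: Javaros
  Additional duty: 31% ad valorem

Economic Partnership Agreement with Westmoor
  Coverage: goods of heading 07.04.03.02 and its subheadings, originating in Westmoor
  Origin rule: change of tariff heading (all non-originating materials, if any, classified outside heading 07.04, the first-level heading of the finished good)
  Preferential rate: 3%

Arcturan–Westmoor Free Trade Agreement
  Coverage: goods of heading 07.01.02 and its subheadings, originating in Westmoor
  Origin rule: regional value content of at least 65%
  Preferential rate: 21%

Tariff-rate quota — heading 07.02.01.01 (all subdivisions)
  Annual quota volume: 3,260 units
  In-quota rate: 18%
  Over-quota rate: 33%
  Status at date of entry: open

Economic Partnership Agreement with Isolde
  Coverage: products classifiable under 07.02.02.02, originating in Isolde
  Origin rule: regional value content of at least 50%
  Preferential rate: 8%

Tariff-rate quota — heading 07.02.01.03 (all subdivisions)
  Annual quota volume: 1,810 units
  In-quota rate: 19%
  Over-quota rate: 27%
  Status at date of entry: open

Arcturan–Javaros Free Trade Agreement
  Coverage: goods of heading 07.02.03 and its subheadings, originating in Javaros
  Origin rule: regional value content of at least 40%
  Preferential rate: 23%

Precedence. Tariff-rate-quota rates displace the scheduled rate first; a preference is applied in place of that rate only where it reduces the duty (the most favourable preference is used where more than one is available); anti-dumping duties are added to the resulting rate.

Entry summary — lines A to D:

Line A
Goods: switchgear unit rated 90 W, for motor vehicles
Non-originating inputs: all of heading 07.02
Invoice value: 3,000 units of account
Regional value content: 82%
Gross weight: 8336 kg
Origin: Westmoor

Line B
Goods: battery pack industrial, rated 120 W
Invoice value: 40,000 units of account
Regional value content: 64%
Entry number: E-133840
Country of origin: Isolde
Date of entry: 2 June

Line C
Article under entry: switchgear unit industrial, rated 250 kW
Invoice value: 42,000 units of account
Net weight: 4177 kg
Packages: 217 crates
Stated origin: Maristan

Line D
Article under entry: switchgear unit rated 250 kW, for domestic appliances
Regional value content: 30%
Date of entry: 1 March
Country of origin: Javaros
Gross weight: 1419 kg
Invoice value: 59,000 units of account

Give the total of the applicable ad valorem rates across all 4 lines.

Line A: switchgear unit → 07.01; rated 90 W → 07.01.02; for motor vehicles → 07.01.02.02. Scheduled 16%. Westmoor agreement on 07.04.03.02: 07.01.02.02 not covered; Westmoor agreement on 07.01.02: RVC ≥ 65% → 21% available; preference 21% not lower than 16% → no reduction. → 16%.
Line B: battery pack → 07.03; rated 120 W → 07.03.02; industrial → 07.03.02.01. Scheduled 4%. Isolde agreement on 07.02.02.02: 07.03.02.01 not covered. → 4%.
Line C: switchgear unit → 07.01; rated 250 kW → 07.01.01; industrial → 07.01.01.03. Scheduled 34%. No special measure applies. → 34%.
Line D: switchgear unit → 07.01; rated 250 kW → 07.01.01; for domestic appliances → 07.01.01.02. Scheduled 25%. Javaros agreement on 07.02.03: 07.01.01.02 not covered. → 25%.
Sum: 16% + 4% + 34% + 25% = 79%.

79%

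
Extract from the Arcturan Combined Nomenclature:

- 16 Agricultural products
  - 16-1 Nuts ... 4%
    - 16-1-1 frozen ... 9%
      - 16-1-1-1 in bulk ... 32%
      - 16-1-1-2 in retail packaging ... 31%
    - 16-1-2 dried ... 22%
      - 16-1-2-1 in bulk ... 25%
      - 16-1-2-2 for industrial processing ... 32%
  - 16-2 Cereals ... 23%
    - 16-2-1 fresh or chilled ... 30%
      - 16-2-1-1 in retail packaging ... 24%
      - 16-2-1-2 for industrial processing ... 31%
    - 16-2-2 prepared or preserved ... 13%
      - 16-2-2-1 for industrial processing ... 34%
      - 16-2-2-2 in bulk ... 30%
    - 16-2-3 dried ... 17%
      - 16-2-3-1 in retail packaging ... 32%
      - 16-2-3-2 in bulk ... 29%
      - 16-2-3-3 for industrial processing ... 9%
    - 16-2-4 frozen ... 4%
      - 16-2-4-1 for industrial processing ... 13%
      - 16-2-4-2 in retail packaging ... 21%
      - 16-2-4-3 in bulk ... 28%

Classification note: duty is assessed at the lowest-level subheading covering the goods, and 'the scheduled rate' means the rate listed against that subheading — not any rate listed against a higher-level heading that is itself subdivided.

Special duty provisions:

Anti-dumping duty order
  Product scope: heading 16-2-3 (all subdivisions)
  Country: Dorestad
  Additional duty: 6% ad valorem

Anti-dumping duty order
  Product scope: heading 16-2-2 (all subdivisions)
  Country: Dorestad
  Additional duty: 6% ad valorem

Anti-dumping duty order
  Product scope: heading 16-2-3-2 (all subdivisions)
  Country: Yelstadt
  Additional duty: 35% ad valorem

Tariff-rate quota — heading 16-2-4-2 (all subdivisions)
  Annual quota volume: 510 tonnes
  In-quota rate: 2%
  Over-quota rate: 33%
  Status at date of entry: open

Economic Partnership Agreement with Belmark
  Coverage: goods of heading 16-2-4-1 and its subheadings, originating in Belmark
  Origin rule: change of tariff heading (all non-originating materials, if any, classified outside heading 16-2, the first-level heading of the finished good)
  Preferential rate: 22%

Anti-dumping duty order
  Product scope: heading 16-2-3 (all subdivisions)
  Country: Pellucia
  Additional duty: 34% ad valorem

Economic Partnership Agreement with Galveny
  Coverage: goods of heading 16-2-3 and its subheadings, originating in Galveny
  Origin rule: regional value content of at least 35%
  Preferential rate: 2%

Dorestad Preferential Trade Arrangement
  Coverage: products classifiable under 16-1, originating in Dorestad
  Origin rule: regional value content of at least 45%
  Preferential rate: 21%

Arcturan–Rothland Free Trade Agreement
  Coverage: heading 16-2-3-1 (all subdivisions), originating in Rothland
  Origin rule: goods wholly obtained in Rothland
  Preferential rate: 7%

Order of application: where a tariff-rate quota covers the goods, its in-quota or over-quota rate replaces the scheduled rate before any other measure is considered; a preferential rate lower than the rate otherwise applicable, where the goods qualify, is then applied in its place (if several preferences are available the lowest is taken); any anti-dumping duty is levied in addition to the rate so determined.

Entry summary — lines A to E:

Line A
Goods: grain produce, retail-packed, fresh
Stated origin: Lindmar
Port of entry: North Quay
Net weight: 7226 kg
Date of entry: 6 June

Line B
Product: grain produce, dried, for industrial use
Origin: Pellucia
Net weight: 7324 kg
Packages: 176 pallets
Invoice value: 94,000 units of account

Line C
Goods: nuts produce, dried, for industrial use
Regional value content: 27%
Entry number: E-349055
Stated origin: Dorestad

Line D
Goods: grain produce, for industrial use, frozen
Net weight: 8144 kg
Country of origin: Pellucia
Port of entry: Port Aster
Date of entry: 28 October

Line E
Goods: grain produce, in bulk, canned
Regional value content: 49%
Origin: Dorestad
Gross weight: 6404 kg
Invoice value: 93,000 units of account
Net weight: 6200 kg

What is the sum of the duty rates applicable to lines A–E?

Line A: grain → 16-2; fresh → 16-2-1; retail-packed → 16-2-1-1. Scheduled 24%. No special measure applies. → 24%.
Line B: grain → 16-2; dried → 16-2-3; for industrial use → 16-2-3-3. Scheduled 9%. anti-dumping (Pellucia, 16-2-3): +34%; total 9% + 34% = 43%. → 43%.
Line C: nuts → 16-1; dried → 16-1-2; for industrial use → 16-1-2-2. Scheduled 32%. Dorestad agreement on 16-1: RVC < 45%. → 32%.
Line D: grain → 16-2; frozen → 16-2-4; for industrial use → 16-2-4-1. Scheduled 13%. No special measure applies. → 13%.
Line E: grain → 16-2; canned → 16-2-2; in bulk → 16-2-2-2. Scheduled 30%. Dorestad agreement on 16-1: 16-2-2-2 not covered; anti-dumping (Dorestad, 16-2-2): +6%; total 30% + 6% = 36%. → 36%.
Sum: 24% + 43% + 32% + 13% + 36% = 148%.

148%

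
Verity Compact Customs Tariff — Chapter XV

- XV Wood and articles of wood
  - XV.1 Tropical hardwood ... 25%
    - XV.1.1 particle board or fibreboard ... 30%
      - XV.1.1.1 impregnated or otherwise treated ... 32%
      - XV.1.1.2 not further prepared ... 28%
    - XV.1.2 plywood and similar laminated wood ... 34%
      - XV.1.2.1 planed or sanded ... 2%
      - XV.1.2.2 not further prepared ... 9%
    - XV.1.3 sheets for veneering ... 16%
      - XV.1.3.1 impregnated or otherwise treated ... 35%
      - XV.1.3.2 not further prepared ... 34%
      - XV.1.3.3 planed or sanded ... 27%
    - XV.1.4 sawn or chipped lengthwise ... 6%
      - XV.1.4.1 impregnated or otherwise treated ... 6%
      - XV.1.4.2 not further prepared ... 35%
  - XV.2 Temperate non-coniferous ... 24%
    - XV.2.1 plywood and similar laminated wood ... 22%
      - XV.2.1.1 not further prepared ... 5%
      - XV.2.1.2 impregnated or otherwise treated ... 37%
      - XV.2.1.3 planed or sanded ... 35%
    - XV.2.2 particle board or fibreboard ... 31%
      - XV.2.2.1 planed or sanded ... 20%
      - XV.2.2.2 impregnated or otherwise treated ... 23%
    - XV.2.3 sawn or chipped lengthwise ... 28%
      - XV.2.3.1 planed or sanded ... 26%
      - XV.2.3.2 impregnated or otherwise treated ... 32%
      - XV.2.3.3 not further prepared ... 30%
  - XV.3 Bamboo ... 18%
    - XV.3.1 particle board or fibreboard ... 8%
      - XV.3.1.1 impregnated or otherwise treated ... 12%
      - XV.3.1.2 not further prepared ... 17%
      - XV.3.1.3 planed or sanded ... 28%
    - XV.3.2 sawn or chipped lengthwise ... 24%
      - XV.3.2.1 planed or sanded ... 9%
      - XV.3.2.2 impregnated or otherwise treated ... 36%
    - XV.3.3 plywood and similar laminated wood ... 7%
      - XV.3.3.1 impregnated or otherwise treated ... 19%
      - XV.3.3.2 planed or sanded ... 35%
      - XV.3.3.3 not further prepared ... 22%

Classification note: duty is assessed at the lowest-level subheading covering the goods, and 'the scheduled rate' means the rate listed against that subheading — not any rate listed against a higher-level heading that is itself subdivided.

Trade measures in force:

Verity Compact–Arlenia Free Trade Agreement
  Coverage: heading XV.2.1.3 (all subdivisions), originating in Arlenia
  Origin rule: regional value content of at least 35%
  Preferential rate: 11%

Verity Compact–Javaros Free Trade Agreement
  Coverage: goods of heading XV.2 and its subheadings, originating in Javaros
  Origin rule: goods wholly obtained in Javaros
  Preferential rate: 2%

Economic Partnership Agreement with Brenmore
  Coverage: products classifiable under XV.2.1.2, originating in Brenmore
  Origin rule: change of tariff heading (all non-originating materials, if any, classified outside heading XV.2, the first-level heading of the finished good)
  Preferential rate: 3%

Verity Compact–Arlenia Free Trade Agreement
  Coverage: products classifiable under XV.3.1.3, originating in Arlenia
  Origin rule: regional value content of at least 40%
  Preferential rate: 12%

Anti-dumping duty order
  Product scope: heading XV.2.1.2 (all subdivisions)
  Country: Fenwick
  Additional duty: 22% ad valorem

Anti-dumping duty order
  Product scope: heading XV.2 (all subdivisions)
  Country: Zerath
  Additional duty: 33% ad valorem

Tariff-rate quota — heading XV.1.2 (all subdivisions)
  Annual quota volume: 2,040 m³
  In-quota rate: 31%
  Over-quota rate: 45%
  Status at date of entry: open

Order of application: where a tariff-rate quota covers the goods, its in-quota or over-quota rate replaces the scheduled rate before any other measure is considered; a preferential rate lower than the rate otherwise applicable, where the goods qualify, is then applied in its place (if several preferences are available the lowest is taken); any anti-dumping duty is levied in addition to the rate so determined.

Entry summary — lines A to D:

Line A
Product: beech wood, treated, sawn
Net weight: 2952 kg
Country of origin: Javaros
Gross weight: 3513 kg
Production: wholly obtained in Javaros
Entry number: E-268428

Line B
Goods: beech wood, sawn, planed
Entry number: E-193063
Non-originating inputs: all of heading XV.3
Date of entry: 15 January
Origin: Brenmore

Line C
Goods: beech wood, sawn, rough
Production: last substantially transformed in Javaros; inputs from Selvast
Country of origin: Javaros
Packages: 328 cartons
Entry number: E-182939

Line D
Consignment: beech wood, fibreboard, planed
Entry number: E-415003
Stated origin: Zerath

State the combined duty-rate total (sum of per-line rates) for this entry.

111%

Line A: beech → XV.2; sawn → XV.2.3; treated → XV.2.3.2. Scheduled 32%. Javaros agreement on XV.2: wholly obtained → 2% available; preferential 2%. → 2%.
Line B: beech → XV.2; sawn → XV.2.3; planed → XV.2.3.1. Scheduled 26%. Brenmore agreement on XV.2.1.2: XV.2.3.1 not covered. → 26%.
Line C: beech → XV.2; sawn → XV.2.3; rough → XV.2.3.3. Scheduled 30%. Javaros agreement on XV.2: not wholly obtained. → 30%.
Line D: beech → XV.2; fibreboard → XV.2.2; planed → XV.2.2.1. Scheduled 20%. anti-dumping (Zerath, XV.2): +33%; total 20% + 33% = 53%. → 53%.
Sum: 2% + 26% + 30% + 53% = 111%.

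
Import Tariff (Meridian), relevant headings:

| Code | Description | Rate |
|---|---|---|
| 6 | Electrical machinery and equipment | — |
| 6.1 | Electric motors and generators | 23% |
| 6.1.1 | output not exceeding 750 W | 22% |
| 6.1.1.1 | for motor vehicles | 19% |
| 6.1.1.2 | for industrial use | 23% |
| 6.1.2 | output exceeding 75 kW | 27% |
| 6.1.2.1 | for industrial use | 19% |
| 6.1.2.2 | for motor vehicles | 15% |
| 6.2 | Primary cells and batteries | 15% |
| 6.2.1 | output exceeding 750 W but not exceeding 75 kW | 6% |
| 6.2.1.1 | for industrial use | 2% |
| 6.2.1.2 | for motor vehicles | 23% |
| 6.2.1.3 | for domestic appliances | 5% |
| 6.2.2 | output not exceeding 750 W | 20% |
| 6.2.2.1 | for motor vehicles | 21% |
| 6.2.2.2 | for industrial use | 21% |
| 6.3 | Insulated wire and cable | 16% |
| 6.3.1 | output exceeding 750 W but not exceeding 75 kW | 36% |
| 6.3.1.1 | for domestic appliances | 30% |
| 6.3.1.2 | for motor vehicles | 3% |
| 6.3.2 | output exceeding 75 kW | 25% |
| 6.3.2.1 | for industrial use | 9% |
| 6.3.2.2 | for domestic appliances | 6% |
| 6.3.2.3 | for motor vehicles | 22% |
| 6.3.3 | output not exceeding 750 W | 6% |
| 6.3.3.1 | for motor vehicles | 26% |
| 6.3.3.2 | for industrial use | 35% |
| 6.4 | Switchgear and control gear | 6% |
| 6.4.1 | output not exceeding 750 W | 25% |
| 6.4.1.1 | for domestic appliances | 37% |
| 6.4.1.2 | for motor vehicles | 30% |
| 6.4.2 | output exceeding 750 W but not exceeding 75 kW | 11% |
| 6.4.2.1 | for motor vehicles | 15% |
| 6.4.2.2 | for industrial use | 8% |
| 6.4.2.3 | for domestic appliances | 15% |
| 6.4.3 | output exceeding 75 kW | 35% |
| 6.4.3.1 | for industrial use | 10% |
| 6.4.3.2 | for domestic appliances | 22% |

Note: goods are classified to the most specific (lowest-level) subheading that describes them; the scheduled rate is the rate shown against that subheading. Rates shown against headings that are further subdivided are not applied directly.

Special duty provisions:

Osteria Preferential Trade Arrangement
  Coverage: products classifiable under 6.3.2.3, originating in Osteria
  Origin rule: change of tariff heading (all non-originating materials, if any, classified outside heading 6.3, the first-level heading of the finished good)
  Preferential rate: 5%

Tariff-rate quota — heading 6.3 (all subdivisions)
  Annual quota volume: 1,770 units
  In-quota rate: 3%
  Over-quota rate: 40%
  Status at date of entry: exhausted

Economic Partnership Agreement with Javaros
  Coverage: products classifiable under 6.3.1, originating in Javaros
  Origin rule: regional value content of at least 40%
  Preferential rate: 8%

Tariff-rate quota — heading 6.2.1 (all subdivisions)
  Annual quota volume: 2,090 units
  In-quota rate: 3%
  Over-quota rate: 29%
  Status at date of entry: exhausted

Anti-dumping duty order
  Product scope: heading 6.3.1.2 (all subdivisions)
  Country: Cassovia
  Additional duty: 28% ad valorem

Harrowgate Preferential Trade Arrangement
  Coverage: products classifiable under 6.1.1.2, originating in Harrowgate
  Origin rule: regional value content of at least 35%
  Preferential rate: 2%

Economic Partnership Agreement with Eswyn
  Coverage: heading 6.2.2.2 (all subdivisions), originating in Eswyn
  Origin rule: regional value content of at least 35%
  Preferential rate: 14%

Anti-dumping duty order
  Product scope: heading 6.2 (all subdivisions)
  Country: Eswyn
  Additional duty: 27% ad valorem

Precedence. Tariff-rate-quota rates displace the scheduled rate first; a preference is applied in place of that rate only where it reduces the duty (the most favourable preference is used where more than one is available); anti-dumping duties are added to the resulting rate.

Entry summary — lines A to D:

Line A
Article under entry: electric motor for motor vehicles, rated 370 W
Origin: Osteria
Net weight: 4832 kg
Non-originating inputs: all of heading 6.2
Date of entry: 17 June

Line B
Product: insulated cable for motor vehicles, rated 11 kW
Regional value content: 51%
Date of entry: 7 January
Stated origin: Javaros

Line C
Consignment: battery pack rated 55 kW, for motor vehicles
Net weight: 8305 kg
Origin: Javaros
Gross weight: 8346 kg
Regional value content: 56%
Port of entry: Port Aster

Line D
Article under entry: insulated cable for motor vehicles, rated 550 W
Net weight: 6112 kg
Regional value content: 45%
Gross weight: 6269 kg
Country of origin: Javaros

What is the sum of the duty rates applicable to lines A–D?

96%

Line A: electric motor → 6.1; rated 370 W → 6.1.1; for motor vehicles → 6.1.1.1. Scheduled 19%. Osteria agreement on 6.3.2.3: 6.1.1.1 not covered. → 19%.
Line B: insulated cable → 6.3; rated 11 kW → 6.3.1; for motor vehicles → 6.3.1.2. Scheduled 3%. quota on 6.3 exhausted → over-quota 40%; Javaros agreement on 6.3.1: RVC ≥ 40% → 8% available; preferential 8%. → 8%.
Line C: battery pack → 6.2; rated 55 kW → 6.2.1; for motor vehicles → 6.2.1.2. Scheduled 23%. quota on 6.2.1 exhausted → over-quota 29%; Javaros agreement on 6.3.1: 6.2.1.2 not covered. → 29%.
Line D: insulated cable → 6.3; rated 550 W → 6.3.3; for motor vehicles → 6.3.3.1. Scheduled 26%. quota on 6.3 exhausted → over-quota 40%; Javaros agreement on 6.3.1: 6.3.3.1 not covered. → 40%.
Sum: 19% + 8% + 29% + 40% = 96%.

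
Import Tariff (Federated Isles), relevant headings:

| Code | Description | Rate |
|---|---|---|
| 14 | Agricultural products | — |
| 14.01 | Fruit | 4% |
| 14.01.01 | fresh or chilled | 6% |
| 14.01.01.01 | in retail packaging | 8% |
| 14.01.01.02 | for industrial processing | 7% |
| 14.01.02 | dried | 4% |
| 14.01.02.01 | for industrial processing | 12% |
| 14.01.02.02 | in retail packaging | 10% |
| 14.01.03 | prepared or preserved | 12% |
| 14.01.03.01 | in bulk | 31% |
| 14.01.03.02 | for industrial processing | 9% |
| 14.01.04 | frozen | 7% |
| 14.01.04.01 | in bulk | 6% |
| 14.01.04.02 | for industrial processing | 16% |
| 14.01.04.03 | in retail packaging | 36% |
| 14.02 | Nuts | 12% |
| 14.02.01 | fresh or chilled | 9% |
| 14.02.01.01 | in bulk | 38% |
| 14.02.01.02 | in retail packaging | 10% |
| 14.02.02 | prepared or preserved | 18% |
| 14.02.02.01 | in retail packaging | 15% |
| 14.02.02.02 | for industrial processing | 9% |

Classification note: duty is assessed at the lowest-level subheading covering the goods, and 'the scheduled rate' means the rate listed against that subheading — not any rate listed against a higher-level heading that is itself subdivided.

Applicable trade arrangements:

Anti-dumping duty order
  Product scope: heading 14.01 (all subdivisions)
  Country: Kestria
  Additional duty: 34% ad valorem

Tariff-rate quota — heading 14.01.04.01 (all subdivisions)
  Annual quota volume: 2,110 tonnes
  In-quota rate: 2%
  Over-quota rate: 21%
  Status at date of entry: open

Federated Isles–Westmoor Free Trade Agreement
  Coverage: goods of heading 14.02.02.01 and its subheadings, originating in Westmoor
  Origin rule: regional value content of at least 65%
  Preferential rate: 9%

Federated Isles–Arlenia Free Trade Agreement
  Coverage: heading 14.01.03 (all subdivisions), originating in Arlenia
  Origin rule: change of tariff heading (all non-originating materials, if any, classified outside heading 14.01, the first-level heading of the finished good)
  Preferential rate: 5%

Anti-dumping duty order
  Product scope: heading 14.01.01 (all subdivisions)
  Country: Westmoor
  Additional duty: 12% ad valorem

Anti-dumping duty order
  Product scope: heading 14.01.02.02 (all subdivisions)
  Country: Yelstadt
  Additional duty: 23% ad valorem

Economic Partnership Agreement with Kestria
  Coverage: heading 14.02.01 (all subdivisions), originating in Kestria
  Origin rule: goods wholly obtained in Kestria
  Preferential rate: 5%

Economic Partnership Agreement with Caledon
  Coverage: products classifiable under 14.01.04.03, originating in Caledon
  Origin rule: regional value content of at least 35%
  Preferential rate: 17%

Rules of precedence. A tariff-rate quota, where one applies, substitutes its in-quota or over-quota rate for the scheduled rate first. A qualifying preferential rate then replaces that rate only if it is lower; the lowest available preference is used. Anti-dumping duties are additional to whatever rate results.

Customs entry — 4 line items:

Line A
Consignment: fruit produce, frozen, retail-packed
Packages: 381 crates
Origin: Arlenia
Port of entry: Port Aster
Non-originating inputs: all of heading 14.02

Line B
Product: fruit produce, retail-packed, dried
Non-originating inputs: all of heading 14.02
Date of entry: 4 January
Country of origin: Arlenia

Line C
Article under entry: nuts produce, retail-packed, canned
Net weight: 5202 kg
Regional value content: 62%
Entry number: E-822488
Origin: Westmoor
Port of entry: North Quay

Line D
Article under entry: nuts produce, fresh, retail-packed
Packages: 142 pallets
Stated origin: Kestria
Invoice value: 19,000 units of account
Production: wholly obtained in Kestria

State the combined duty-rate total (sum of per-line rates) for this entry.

66%

Line A: fruit → 14.01; frozen → 14.01.04; retail-packed → 14.01.04.03. Scheduled 36%. Arlenia agreement on 14.01.03: 14.01.04.03 not covered. → 36%.
Line B: fruit → 14.01; dried → 14.01.02; retail-packed → 14.01.02.02. Scheduled 10%. Arlenia agreement on 14.01.03: 14.01.02.02 not covered. → 10%.
Line C: nuts → 14.02; canned → 14.02.02; retail-packed → 14.02.02.01. Scheduled 15%. Westmoor agreement on 14.02.02.01: RVC < 65%. → 15%.
Line D: nuts → 14.02; fresh → 14.02.01; retail-packed → 14.02.01.02. Scheduled 10%. Kestria agreement on 14.02.01: wholly obtained → 5% available; preferential 5%. → 5%.
Sum: 36% + 10% + 15% + 5% = 66%.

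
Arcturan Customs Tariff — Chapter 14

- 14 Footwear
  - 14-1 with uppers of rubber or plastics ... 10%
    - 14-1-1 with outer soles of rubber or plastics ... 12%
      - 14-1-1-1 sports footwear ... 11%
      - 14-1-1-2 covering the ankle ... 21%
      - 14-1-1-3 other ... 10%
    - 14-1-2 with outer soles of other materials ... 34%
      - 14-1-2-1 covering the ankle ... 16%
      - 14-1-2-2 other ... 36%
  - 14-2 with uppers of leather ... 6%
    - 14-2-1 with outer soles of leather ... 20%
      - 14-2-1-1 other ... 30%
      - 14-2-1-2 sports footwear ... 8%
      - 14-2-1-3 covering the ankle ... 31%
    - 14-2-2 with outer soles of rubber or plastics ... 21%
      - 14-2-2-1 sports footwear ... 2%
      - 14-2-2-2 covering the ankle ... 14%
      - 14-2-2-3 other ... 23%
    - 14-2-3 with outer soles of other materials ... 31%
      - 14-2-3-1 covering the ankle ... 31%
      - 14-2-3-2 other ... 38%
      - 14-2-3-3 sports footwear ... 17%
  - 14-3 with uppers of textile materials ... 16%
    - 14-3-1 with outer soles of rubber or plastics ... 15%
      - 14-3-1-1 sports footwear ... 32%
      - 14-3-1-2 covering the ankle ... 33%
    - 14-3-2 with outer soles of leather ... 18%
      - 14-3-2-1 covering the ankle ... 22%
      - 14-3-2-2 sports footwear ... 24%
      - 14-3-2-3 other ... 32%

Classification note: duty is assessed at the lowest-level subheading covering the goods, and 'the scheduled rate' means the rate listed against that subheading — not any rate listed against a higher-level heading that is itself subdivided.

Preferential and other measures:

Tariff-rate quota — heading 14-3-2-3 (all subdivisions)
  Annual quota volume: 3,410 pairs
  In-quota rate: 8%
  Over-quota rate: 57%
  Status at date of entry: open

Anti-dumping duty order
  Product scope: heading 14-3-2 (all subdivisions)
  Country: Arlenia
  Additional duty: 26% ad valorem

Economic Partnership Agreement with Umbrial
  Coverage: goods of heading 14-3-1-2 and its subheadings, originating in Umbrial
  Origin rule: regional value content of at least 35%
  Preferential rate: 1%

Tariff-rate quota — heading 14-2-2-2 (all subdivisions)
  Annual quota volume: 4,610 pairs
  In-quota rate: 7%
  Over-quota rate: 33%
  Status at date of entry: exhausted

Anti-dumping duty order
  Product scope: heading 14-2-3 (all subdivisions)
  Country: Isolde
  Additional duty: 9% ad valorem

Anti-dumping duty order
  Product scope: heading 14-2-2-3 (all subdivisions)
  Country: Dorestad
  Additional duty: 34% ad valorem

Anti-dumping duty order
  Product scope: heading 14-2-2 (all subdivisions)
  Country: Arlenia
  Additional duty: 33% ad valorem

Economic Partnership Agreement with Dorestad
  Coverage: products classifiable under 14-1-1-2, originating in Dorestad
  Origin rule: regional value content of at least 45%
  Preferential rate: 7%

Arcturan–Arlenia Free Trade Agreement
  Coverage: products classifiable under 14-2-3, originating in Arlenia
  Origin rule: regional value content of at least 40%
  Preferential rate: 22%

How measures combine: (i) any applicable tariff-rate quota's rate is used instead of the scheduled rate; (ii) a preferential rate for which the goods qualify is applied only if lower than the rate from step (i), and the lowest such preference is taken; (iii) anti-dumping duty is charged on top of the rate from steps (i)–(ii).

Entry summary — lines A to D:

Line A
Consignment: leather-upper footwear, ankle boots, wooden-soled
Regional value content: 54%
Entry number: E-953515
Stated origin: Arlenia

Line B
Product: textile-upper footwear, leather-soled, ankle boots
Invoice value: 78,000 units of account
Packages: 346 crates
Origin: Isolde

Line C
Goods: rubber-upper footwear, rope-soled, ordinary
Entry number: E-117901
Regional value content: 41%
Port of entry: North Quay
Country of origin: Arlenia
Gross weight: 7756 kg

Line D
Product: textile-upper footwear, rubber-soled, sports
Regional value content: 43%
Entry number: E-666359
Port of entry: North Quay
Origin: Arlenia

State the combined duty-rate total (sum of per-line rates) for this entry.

Line A: leather-upper → 14-2; wooden-soled → 14-2-3; ankle boots → 14-2-3-1. Scheduled 31%. Arlenia agreement on 14-2-3: RVC ≥ 40% → 22% available; preferential 22%. → 22%.
Line B: textile-upper → 14-3; leather-soled → 14-3-2; ankle boots → 14-3-2-1. Scheduled 22%. No special measure applies. → 22%.
Line C: rubber-upper → 14-1; rope-soled → 14-1-2; ordinary → 14-1-2-2. Scheduled 36%. Arlenia agreement on 14-2-3: 14-1-2-2 not covered. → 36%.
Line D: textile-upper → 14-3; rubber-soled → 14-3-1; sports → 14-3-1-1. Scheduled 32%. Arlenia agreement on 14-2-3: 14-3-1-1 not covered. → 32%.
Sum: 22% + 22% + 36% + 32% = 112%.

112%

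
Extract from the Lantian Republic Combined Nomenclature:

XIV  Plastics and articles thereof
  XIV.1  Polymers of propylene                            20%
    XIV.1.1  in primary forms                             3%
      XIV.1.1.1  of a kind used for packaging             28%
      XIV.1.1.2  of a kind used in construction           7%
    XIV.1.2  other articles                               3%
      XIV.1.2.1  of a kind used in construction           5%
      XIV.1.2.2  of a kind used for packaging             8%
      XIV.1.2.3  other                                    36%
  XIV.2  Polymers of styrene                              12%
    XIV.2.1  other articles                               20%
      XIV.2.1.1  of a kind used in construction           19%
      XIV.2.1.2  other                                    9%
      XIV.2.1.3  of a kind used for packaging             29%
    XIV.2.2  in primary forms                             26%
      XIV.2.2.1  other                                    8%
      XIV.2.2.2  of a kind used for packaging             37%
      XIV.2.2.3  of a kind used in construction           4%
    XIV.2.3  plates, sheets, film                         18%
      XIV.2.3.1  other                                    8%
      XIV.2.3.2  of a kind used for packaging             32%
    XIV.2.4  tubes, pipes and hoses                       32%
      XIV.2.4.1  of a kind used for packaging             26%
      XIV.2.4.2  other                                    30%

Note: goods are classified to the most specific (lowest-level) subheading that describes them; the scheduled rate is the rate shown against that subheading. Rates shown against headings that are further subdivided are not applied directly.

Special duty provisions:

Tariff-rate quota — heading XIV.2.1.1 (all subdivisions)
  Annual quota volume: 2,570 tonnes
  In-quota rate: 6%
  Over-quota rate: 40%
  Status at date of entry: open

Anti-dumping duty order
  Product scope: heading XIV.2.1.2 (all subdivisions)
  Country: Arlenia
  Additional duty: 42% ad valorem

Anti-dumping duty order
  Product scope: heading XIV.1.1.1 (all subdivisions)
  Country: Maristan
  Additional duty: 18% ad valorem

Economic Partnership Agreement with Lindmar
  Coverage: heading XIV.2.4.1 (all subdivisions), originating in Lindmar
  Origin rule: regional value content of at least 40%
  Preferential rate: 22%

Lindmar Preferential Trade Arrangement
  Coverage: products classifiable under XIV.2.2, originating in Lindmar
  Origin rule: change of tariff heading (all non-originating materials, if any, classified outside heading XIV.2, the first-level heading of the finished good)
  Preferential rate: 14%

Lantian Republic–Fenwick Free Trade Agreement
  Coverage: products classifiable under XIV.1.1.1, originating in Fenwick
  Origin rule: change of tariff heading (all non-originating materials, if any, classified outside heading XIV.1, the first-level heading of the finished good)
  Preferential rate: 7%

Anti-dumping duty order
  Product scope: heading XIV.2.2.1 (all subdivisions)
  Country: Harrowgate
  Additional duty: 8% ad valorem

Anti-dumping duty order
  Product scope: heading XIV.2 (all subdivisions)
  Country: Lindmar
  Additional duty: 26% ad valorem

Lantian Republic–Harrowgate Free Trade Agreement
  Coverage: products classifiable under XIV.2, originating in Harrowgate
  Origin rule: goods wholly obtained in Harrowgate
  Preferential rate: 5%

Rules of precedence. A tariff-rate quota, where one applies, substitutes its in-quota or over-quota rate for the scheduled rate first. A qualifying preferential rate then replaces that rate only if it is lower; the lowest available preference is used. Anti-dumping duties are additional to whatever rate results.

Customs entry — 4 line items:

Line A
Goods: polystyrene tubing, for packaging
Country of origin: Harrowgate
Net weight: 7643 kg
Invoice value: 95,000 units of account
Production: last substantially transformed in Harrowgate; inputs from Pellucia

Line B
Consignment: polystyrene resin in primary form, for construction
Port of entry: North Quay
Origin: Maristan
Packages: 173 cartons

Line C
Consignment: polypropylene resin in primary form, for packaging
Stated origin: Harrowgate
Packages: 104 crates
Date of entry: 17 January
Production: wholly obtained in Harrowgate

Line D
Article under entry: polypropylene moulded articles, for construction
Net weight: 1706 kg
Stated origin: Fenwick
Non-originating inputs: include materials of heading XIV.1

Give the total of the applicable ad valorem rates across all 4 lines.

Line A: polystyrene → XIV.2; tubing → XIV.2.4; for packaging → XIV.2.4.1. Scheduled 26%. Harrowgate agreement on XIV.2: not wholly obtained. → 26%.
Line B: polystyrene → XIV.2; resin in primary form → XIV.2.2; for construction → XIV.2.2.3. Scheduled 4%. No special measure applies. → 4%.
Line C: polypropylene → XIV.1; resin in primary form → XIV.1.1; for packaging → XIV.1.1.1. Scheduled 28%. Harrowgate agreement on XIV.2: XIV.1.1.1 not covered. → 28%.
Line D: polypropylene → XIV.1; moulded articles → XIV.1.2; for construction → XIV.1.2.1. Scheduled 5%. Fenwick agreement on XIV.1.1.1: XIV.1.2.1 not covered. → 5%.
Sum: 26% + 4% + 28% + 5% = 63%.

63%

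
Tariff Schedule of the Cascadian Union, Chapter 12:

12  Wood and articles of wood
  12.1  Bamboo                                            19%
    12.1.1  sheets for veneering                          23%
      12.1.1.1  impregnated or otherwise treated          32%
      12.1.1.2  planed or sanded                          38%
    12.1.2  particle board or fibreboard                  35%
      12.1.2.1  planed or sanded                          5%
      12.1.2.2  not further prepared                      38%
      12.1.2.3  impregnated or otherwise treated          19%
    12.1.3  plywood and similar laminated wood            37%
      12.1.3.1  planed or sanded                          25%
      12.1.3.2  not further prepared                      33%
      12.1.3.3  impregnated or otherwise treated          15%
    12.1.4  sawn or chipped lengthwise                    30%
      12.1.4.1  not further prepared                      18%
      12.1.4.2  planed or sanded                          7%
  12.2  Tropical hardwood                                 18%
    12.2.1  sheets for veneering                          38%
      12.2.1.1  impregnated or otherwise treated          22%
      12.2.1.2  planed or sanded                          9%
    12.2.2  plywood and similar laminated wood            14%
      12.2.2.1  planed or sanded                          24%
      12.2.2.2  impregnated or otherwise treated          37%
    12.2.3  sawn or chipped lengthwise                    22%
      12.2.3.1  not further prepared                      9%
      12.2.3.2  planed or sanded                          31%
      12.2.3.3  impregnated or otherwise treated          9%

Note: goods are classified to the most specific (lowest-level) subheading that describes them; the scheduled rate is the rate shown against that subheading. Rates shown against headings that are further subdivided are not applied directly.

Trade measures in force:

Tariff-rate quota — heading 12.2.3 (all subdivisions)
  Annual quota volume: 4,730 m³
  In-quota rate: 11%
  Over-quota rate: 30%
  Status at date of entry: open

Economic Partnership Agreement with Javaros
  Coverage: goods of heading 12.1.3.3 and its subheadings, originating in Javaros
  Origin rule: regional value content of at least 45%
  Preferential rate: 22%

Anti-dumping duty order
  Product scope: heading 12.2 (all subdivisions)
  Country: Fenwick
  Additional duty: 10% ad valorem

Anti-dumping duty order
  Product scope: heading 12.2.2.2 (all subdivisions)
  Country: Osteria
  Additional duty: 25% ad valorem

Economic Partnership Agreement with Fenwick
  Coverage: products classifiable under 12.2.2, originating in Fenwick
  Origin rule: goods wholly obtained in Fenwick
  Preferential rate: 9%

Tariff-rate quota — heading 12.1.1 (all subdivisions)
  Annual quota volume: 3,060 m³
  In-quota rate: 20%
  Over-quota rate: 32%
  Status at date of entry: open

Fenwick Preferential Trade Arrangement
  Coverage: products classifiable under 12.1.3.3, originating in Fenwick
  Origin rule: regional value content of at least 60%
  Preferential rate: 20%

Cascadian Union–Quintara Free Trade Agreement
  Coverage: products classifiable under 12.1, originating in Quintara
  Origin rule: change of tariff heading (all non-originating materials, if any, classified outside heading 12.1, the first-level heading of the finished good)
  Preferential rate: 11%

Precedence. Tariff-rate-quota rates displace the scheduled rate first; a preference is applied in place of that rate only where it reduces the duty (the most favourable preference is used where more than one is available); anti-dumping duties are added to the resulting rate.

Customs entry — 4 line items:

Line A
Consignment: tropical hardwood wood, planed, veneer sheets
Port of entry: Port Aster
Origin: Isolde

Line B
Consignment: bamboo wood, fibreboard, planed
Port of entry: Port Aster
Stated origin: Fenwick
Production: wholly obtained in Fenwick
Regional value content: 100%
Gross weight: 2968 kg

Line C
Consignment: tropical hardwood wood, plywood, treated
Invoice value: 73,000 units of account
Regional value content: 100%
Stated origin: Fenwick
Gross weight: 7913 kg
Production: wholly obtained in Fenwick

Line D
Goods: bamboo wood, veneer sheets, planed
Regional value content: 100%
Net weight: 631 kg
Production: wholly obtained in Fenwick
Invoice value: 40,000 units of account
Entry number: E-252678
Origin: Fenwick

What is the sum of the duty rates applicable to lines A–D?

53%

Line A: tropical hardwood → 12.2; veneer sheets → 12.2.1; planed → 12.2.1.2. Scheduled 9%. No special measure applies. → 9%.
Line B: bamboo → 12.1; fibreboard → 12.1.2; planed → 12.1.2.1. Scheduled 5%. Fenwick agreement on 12.2.2: 12.1.2.1 not covered; Fenwick agreement on 12.1.3.3: 12.1.2.1 not covered. → 5%.
Line C: tropical hardwood → 12.2; plywood → 12.2.2; treated → 12.2.2.2. Scheduled 37%. Fenwick agreement on 12.2.2: wholly obtained → 9% available; Fenwick agreement on 12.1.3.3: 12.2.2.2 not covered; preferential 9%; anti-dumping (Fenwick, 12.2): +10%; total 9% + 10% = 19%. → 19%.
Line D: bamboo → 12.1; veneer sheets → 12.1.1; planed → 12.1.1.2. Scheduled 38%. quota on 12.1.1 open → in-quota 20%; Fenwick agreement on 12.2.2: 12.1.1.2 not covered; Fenwick agreement on 12.1.3.3: 12.1.1.2 not covered. → 20%.
Sum: 9% + 5% + 19% + 20% = 53%.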